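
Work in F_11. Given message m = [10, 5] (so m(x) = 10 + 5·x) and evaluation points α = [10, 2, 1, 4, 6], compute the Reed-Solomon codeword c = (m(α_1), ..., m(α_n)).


c = [5, 9, 4, 8, 7]

Message polynomial: m(x) = 10 + 5·x (mod 11).
For each evaluation point α_i, compute m(α_i) mod 11:
  α_1 = 10: Horner steps 5 → 5, so m(10) = 5.
  α_2 = 2: Horner steps 5 → 9, so m(2) = 9.
  α_3 = 1: Horner steps 5 → 4, so m(1) = 4.
  α_4 = 4: Horner steps 5 → 8, so m(4) = 8.
  α_5 = 6: Horner steps 5 → 7, so m(6) = 7.
Codeword c = [5, 9, 4, 8, 7] ∈ F_11^5.


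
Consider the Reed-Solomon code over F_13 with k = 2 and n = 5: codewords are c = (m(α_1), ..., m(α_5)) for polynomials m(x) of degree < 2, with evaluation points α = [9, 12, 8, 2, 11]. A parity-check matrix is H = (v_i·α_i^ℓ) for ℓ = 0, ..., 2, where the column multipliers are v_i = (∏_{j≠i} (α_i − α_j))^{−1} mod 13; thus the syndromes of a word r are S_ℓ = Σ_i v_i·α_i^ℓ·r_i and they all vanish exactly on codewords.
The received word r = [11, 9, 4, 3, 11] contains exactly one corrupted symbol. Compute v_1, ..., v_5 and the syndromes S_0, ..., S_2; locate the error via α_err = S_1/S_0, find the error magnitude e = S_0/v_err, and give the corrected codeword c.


S = (3, 1, 9), error at position 1, error magnitude e = 9, c = [2, 9, 4, 3, 11].

Step 1: column multipliers v_i = (∏_{j≠i}(α_i − α_j))^{−1} mod 13.
  i = 1 (α = 9): (9−12)(9−8)(9−2)(9−11) = (−3)·1·7·(−2) = 42 ≡ 3, so v_1 = 3^{−1} = 9 (mod 13).
  i = 2 (α = 12): (12−9)(12−8)(12−2)(12−11) = 3·4·10·1 = 120 ≡ 3, so v_2 = 3^{−1} = 9 (mod 13).
  i = 3 (α = 8): (8−9)(8−12)(8−2)(8−11) = (−1)·(−4)·6·(−3) = −72 ≡ 6, so v_3 = 6^{−1} = 11 (mod 13).
  i = 4 (α = 2): (2−9)(2−12)(2−8)(2−11) = (−7)·(−10)·(−6)·(−9) = 3780 ≡ 10, so v_4 = 10^{−1} = 4 (mod 13).
  i = 5 (α = 11): (11−9)(11−12)(11−8)(11−2) = 2·(−1)·3·9 = −54 ≡ 11, so v_5 = 11^{−1} = 6 (mod 13).
  v = [9, 9, 11, 4, 6].
Step 2: syndromes of r = [11, 9, 4, 3, 11] (all sums mod 13).
  S_0 = Σ v_i r_i = 9·11 + 9·9 + 11·4 + 4·3 + 6·11 = 302 ≡ 3.
  S_1 = Σ v_i α_i r_i = 9·9·11 + 9·12·9 + 11·8·4 + 4·2·3 + 6·11·11 = 2965 ≡ 1.
  α_i^2 mod 13 = [3, 1, 12, 4, 4].
  S_2 = Σ v_i α_i^2 r_i = 9·3·11 + 9·1·9 + 11·12·4 + 4·4·3 + 6·4·11 = 1218 ≡ 9.
  S = (3, 1, 9) ≠ 0, so r is not a codeword (an error is present).
Step 3: locate the error. For a single error e at position i, S_ℓ = v_i·e·α_i^ℓ, so α_err = S_1/S_0.
  S_0^{−1} = 3^{−1} = 9 (mod 13), so α_err = 1·9 = 9 ≡ 9 = α_1. Error position i = 1.
  Consistency check: S_2/S_1 = 9·1 = 9 ≡ 9 = α_err ✓ (single-error assumption holds).
Step 4: error magnitude e = S_0/v_1 = S_0·∏_{j≠1}(α_1 − α_j) = 3·3 = 9 ≡ 9 (mod 13).
Step 5: correct position 1: c_1 = r_1 − e = 11 − 9 ≡ 2 (mod 13). Hence c = [2, 9, 4, 3, 11].
  Check: interpolating c through the α_i gives m(x) = 7 + 11·x (degree < 2) with m(α_i) = c_i for every i, so c is indeed a codeword.


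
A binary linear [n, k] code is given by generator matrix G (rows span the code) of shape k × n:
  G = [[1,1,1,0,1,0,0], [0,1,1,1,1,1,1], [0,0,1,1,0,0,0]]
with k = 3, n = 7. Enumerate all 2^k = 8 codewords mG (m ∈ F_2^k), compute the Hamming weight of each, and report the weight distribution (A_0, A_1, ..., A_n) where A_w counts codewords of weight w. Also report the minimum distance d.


Weight distribution: A_0 = 1, A_2 = 1, A_4 = 5, A_6 = 1. Minimum distance d = 2.

Enumerate all 2^3 = 8 messages m ∈ F_2^3.
For each, compute codeword c = mG in F_2^7, then tally its weight.
  m = 000 → c = 0000000, weight = 0.
  m = 100 → c = 1110100, weight = 4.
  m = 010 → c = 0111111, weight = 6.
  m = 110 → c = 1001011, weight = 4.
  m = 001 → c = 0011000, weight = 2.
  m = 101 → c = 1101100, weight = 4.
  m = 011 → c = 0100111, weight = 4.
  m = 111 → c = 1010011, weight = 4.
Tally weights:
  weight 0: 1 codewords.
  weight 2: 1 codewords.
  weight 4: 5 codewords.
  weight 6: 1 codewords.
Minimum distance d = smallest w > 0 with A_w > 0 = 2.
Sanity: Σ A_w = 8 = 2^3 = 8 ✓.


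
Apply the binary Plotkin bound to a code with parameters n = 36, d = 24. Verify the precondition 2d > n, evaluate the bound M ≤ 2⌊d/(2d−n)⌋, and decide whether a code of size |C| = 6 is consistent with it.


Plotkin bound M ≤ 4; given |C| = 6 > bound (violated).

Check applicability: 2d = 48, n = 36.
2d − n = 12 > 0, so Plotkin applies.
Compute d/(2d−n) = 24/12 ≈ 2.0000.
⌊d/(2d−n)⌋ = 2.
Plotkin bound: M ≤ 2·2 = 4.
Given |C| = 6, check: VIOLATED.
This |C| is above the Plotkin bound, so no binary code with n = 36, d = 24 and 6 codewords exists.


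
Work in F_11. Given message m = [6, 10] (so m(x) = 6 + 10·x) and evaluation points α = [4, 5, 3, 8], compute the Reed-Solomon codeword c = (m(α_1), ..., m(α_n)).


c = [2, 1, 3, 9]

Message polynomial: m(x) = 6 + 10·x (mod 11).
For each evaluation point α_i, compute m(α_i) mod 11:
  α_1 = 4: Horner steps 10 → 2, so m(4) = 2.
  α_2 = 5: Horner steps 10 → 1, so m(5) = 1.
  α_3 = 3: Horner steps 10 → 3, so m(3) = 3.
  α_4 = 8: Horner steps 10 → 9, so m(8) = 9.
Codeword c = [2, 1, 3, 9] ∈ F_11^4.


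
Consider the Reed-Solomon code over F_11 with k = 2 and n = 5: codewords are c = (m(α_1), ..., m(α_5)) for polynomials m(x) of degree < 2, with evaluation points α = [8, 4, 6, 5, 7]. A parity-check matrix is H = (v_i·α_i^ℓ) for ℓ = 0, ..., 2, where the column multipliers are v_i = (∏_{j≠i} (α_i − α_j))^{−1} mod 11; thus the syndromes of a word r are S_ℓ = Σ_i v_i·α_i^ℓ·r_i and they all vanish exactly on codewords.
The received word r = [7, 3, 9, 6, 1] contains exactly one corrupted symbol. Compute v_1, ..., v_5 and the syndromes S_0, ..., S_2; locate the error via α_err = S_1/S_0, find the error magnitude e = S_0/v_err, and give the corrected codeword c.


S = (7, 1, 8), error at position 1, error magnitude e = 3, c = [4, 3, 9, 6, 1].

Step 1: column multipliers v_i = (∏_{j≠i}(α_i − α_j))^{−1} mod 11.
  i = 1 (α = 8): (8−4)(8−6)(8−5)(8−7) = 4·2·3·1 = 24 ≡ 2, so v_1 = 2^{−1} = 6 (mod 11).
  i = 2 (α = 4): (4−8)(4−6)(4−5)(4−7) = (−4)·(−2)·(−1)·(−3) = 24 ≡ 2, so v_2 = 2^{−1} = 6 (mod 11).
  i = 3 (α = 6): (6−8)(6−4)(6−5)(6−7) = (−2)·2·1·(−1) = 4 ≡ 4, so v_3 = 4^{−1} = 3 (mod 11).
  i = 4 (α = 5): (5−8)(5−4)(5−6)(5−7) = (−3)·1·(−1)·(−2) = −6 ≡ 5, so v_4 = 5^{−1} = 9 (mod 11).
  i = 5 (α = 7): (7−8)(7−4)(7−6)(7−5) = (−1)·3·1·2 = −6 ≡ 5, so v_5 = 5^{−1} = 9 (mod 11).
  v = [6, 6, 3, 9, 9].
Step 2: syndromes of r = [7, 3, 9, 6, 1] (all sums mod 11).
  S_0 = Σ v_i r_i = 6·7 + 6·3 + 3·9 + 9·6 + 9·1 = 150 ≡ 7.
  S_1 = Σ v_i α_i r_i = 6·8·7 + 6·4·3 + 3·6·9 + 9·5·6 + 9·7·1 = 903 ≡ 1.
  α_i^2 mod 11 = [9, 5, 3, 3, 5].
  S_2 = Σ v_i α_i^2 r_i = 6·9·7 + 6·5·3 + 3·3·9 + 9·3·6 + 9·5·1 = 756 ≡ 8.
  S = (7, 1, 8) ≠ 0, so r is not a codeword (an error is present).
Step 3: locate the error. For a single error e at position i, S_ℓ = v_i·e·α_i^ℓ, so α_err = S_1/S_0.
  S_0^{−1} = 7^{−1} = 8 (mod 11), so α_err = 1·8 = 8 ≡ 8 = α_1. Error position i = 1.
  Consistency check: S_2/S_1 = 8·1 = 8 ≡ 8 = α_err ✓ (single-error assumption holds).
Step 4: error magnitude e = S_0/v_1 = S_0·∏_{j≠1}(α_1 − α_j) = 7·2 = 14 ≡ 3 (mod 11).
Step 5: correct position 1: c_1 = r_1 − e = 7 − 3 ≡ 4 (mod 11). Hence c = [4, 3, 9, 6, 1].
  Check: interpolating c through the α_i gives m(x) = 2 + 3·x (degree < 2) with m(α_i) = c_i for every i, so c is indeed a codeword.


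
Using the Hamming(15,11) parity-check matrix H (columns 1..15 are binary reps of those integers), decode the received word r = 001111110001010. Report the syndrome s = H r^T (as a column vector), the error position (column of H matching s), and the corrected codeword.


s = (1, 0, 0, 1)^T, error position = 9, corrected codeword c = 001111111001010

Compute s = H r^T mod 2 one row at a time:
  s_1 = 1 + 0 + 0 + 0 + 1 + 0 + 1 + 0 = 3 ≡ 1 (mod 2).
  s_2 = 1 + 1 + 1 + 1 + 1 + 0 + 1 + 0 = 6 ≡ 0 (mod 2).
  s_3 = 0 + 1 + 1 + 1 + 0 + 0 + 1 + 0 = 4 ≡ 0 (mod 2).
  s_4 = 0 + 1 + 1 + 1 + 0 + 0 + 0 + 0 = 3 ≡ 1 (mod 2).
s = (1, 0, 0, 1)^T — this equals column 9 of H (binary 1001), so error is at position 9.
Correct: flip bit 9 of r = 001111110001010 to get c = 001111111001010.


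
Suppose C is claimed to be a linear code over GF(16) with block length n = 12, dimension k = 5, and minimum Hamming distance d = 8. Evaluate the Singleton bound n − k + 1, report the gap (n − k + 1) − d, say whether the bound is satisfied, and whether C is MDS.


Singleton RHS = n − k + 1 = 8, slack = 0, bound satisfied, MDS.

Singleton bound: d ≤ n − k + 1.
Here n = 12, k = 5, so n − k + 1 = 8.
Given d = 8, check d ≤ 8: YES.
Slack = (n − k + 1) − d = 0.
The code is MDS (slack = 0).
Description: the claimed parameters are [12, 5, 8]_16; such a code would be MDS (meets Singleton bound).


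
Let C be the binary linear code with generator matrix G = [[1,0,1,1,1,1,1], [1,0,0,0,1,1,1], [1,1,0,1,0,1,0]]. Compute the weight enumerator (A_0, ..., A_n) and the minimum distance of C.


Weight distribution: A_0 = 1, A_2 = 1, A_4 = 5, A_6 = 1. Minimum distance d = 2.

Enumerate all 2^3 = 8 messages m ∈ F_2^3.
For each, compute codeword c = mG in F_2^7, then tally its weight.
  m = 000 → c = 0000000, weight = 0.
  m = 100 → c = 1011111, weight = 6.
  m = 010 → c = 1000111, weight = 4.
  m = 110 → c = 0011000, weight = 2.
  m = 001 → c = 1101010, weight = 4.
  m = 101 → c = 0110101, weight = 4.
  m = 011 → c = 0101101, weight = 4.
  m = 111 → c = 1110010, weight = 4.
Tally weights:
  weight 0: 1 codewords.
  weight 2: 1 codewords.
  weight 4: 5 codewords.
  weight 6: 1 codewords.
Minimum distance d = smallest w > 0 with A_w > 0 = 2.
Sanity: Σ A_w = 8 = 2^3 = 8 ✓.


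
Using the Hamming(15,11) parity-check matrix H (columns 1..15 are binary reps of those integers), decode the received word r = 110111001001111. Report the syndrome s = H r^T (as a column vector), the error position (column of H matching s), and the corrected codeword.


s = (1, 1, 0, 1)^T, error position = 13, corrected codeword c = 110111001001011

Compute s = H r^T mod 2 one row at a time:
  s_1 = 0 + 1 + 0 + 0 + 1 + 1 + 1 + 1 = 5 ≡ 1 (mod 2).
  s_2 = 1 + 1 + 1 + 0 + 1 + 1 + 1 + 1 = 7 ≡ 1 (mod 2).
  s_3 = 1 + 0 + 1 + 0 + 0 + 0 + 1 + 1 = 4 ≡ 0 (mod 2).
  s_4 = 1 + 0 + 1 + 0 + 1 + 0 + 1 + 1 = 5 ≡ 1 (mod 2).
s = (1, 1, 0, 1)^T — this equals column 13 of H (binary 1101), so error is at position 13.
Correct: flip bit 13 of r = 110111001001111 to get c = 110111001001011.


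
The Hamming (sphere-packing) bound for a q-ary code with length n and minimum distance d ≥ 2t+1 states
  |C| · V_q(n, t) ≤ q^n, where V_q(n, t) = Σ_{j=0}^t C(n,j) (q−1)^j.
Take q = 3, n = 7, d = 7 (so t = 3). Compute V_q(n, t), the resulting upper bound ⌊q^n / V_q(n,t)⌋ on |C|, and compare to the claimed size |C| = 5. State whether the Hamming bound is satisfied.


V_q(n, t) = 379, q^n = 2187, Hamming bound = 5, |C| = 5 ≤ bound (satisfied).

Step 1: Compute V_q(n, t) = Σ_{j=0}^3 C(n, j) (q−1)^j.
  j = 0: C(7,0)·(2)^0 = 1·1 = 1.
  j = 1: C(7,1)·(2)^1 = 7·2 = 14.
  j = 2: C(7,2)·(2)^2 = 21·4 = 84.
  j = 3: C(7,3)·(2)^3 = 35·8 = 280.
  V_q(n, t) = 1 + 14 + 84 + 280 = 379.
Step 2: q^n = 3^7 = 2187.
Step 3: Hamming bound ⌊q^n / V_q(n,t)⌋ = ⌊2187/379⌋ = 5.
Step 4: Compare |C| = 5 to 5: satisfied.
The claimed |C| lies at the Hamming bound (tight).


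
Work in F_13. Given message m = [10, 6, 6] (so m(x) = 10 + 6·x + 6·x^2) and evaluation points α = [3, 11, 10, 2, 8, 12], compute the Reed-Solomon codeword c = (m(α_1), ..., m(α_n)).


c = [4, 9, 7, 7, 0, 10]

Message polynomial: m(x) = 10 + 6·x + 6·x^2 (mod 13).
For each evaluation point α_i, compute m(α_i) mod 13:
  α_1 = 3: Horner steps 6 → 11 → 4, so m(3) = 4.
  α_2 = 11: Horner steps 6 → 7 → 9, so m(11) = 9.
  α_3 = 10: Horner steps 6 → 1 → 7, so m(10) = 7.
  α_4 = 2: Horner steps 6 → 5 → 7, so m(2) = 7.
  α_5 = 8: Horner steps 6 → 2 → 0, so m(8) = 0.
  α_6 = 12: Horner steps 6 → 0 → 10, so m(12) = 10.
Codeword c = [4, 9, 7, 7, 0, 10] ∈ F_13^6.


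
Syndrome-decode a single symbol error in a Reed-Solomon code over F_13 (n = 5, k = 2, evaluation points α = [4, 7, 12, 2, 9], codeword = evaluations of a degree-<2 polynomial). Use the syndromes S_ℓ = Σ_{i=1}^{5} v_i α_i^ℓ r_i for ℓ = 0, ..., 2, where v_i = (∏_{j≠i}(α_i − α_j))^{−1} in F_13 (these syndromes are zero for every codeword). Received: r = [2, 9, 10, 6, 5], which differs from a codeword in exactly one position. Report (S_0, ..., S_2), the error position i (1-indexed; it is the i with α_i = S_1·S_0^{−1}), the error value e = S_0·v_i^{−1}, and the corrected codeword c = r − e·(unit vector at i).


S = (6, 7, 6), error at position 3, error magnitude e = 11, c = [2, 9, 12, 6, 5].

Step 1: column multipliers v_i = (∏_{j≠i}(α_i − α_j))^{−1} mod 13.
  i = 1 (α = 4): (4−7)(4−12)(4−2)(4−9) = (−3)·(−8)·2·(−5) = −240 ≡ 7, so v_1 = 7^{−1} = 2 (mod 13).
  i = 2 (α = 7): (7−4)(7−12)(7−2)(7−9) = 3·(−5)·5·(−2) = 150 ≡ 7, so v_2 = 7^{−1} = 2 (mod 13).
  i = 3 (α = 12): (12−4)(12−7)(12−2)(12−9) = 8·5·10·3 = 1200 ≡ 4, so v_3 = 4^{−1} = 10 (mod 13).
  i = 4 (α = 2): (2−4)(2−7)(2−12)(2−9) = (−2)·(−5)·(−10)·(−7) = 700 ≡ 11, so v_4 = 11^{−1} = 6 (mod 13).
  i = 5 (α = 9): (9−4)(9−7)(9−12)(9−2) = 5·2·(−3)·7 = −210 ≡ 11, so v_5 = 11^{−1} = 6 (mod 13).
  v = [2, 2, 10, 6, 6].
Step 2: syndromes of r = [2, 9, 10, 6, 5] (all sums mod 13).
  S_0 = Σ v_i r_i = 2·2 + 2·9 + 10·10 + 6·6 + 6·5 = 188 ≡ 6.
  S_1 = Σ v_i α_i r_i = 2·4·2 + 2·7·9 + 10·12·10 + 6·2·6 + 6·9·5 = 1684 ≡ 7.
  α_i^2 mod 13 = [3, 10, 1, 4, 3].
  S_2 = Σ v_i α_i^2 r_i = 2·3·2 + 2·10·9 + 10·1·10 + 6·4·6 + 6·3·5 = 526 ≡ 6.
  S = (6, 7, 6) ≠ 0, so r is not a codeword (an error is present).
Step 3: locate the error. For a single error e at position i, S_ℓ = v_i·e·α_i^ℓ, so α_err = S_1/S_0.
  S_0^{−1} = 6^{−1} = 11 (mod 13), so α_err = 7·11 = 77 ≡ 12 = α_3. Error position i = 3.
  Consistency check: S_2/S_1 = 6·2 = 12 ≡ 12 = α_err ✓ (single-error assumption holds).
Step 4: error magnitude e = S_0/v_3 = S_0·∏_{j≠3}(α_3 − α_j) = 6·4 = 24 ≡ 11 (mod 13).
Step 5: correct position 3: c_3 = r_3 − e = 10 − 11 ≡ 12 (mod 13). Hence c = [2, 9, 12, 6, 5].
  Check: interpolating c through the α_i gives m(x) = 10 + 11·x (degree < 2) with m(α_i) = c_i for every i, so c is indeed a codeword.


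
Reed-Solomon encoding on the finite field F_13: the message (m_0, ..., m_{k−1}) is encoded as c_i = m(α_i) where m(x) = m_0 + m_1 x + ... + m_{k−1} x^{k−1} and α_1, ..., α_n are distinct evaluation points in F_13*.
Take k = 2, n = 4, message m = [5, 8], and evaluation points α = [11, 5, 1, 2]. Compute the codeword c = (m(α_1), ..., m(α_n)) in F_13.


c = [2, 6, 0, 8]

Message polynomial: m(x) = 5 + 8·x (mod 13).
For each evaluation point α_i, compute m(α_i) mod 13:
  α_1 = 11: Horner steps 8 → 2, so m(11) = 2.
  α_2 = 5: Horner steps 8 → 6, so m(5) = 6.
  α_3 = 1: Horner steps 8 → 0, so m(1) = 0.
  α_4 = 2: Horner steps 8 → 8, so m(2) = 8.
Codeword c = [2, 6, 0, 8] ∈ F_13^4.


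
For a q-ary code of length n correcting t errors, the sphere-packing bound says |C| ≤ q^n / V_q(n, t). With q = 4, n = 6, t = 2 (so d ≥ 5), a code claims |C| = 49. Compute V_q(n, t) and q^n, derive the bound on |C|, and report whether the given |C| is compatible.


V_q(n, t) = 154, q^n = 4096, Hamming bound = 26, |C| = 49 > bound (violated).

Step 1: Compute V_q(n, t) = Σ_{j=0}^2 C(n, j) (q−1)^j.
  j = 0: C(6,0)·(3)^0 = 1·1 = 1.
  j = 1: C(6,1)·(3)^1 = 6·3 = 18.
  j = 2: C(6,2)·(3)^2 = 15·9 = 135.
  V_q(n, t) = 1 + 18 + 135 = 154.
Step 2: q^n = 4^6 = 4096.
Step 3: Hamming bound ⌊q^n / V_q(n,t)⌋ = ⌊4096/154⌋ = 26.
Step 4: Compare |C| = 49 to 26: violated.
The claimed |C| lies above the Hamming bound, so no 4-ary code of length 6 with d ≥ 5 can have 49 codewords.


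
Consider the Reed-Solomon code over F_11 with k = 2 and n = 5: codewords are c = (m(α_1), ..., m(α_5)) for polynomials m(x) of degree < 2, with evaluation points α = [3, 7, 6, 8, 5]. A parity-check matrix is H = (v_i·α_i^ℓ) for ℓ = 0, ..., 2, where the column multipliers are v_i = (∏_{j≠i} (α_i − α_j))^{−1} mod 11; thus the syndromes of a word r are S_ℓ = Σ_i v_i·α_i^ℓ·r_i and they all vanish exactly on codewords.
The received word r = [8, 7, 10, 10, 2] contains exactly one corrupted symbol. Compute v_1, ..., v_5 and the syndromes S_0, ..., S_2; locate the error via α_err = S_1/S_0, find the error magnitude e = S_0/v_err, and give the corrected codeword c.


S = (9, 6, 4), error at position 4, error magnitude e = 6, c = [8, 7, 10, 4, 2].

Step 1: column multipliers v_i = (∏_{j≠i}(α_i − α_j))^{−1} mod 11.
  i = 1 (α = 3): (3−7)(3−6)(3−8)(3−5) = (−4)·(−3)·(−5)·(−2) = 120 ≡ 10, so v_1 = 10^{−1} = 10 (mod 11).
  i = 2 (α = 7): (7−3)(7−6)(7−8)(7−5) = 4·1·(−1)·2 = −8 ≡ 3, so v_2 = 3^{−1} = 4 (mod 11).
  i = 3 (α = 6): (6−3)(6−7)(6−8)(6−5) = 3·(−1)·(−2)·1 = 6 ≡ 6, so v_3 = 6^{−1} = 2 (mod 11).
  i = 4 (α = 8): (8−3)(8−7)(8−6)(8−5) = 5·1·2·3 = 30 ≡ 8, so v_4 = 8^{−1} = 7 (mod 11).
  i = 5 (α = 5): (5−3)(5−7)(5−6)(5−8) = 2·(−2)·(−1)·(−3) = −12 ≡ 10, so v_5 = 10^{−1} = 10 (mod 11).
  v = [10, 4, 2, 7, 10].
Step 2: syndromes of r = [8, 7, 10, 10, 2] (all sums mod 11).
  S_0 = Σ v_i r_i = 10·8 + 4·7 + 2·10 + 7·10 + 10·2 = 218 ≡ 9.
  S_1 = Σ v_i α_i r_i = 10·3·8 + 4·7·7 + 2·6·10 + 7·8·10 + 10·5·2 = 1216 ≡ 6.
  α_i^2 mod 11 = [9, 5, 3, 9, 3].
  S_2 = Σ v_i α_i^2 r_i = 10·9·8 + 4·5·7 + 2·3·10 + 7·9·10 + 10·3·2 = 1610 ≡ 4.
  S = (9, 6, 4) ≠ 0, so r is not a codeword (an error is present).
Step 3: locate the error. For a single error e at position i, S_ℓ = v_i·e·α_i^ℓ, so α_err = S_1/S_0.
  S_0^{−1} = 9^{−1} = 5 (mod 11), so α_err = 6·5 = 30 ≡ 8 = α_4. Error position i = 4.
  Consistency check: S_2/S_1 = 4·2 = 8 ≡ 8 = α_err ✓ (single-error assumption holds).
Step 4: error magnitude e = S_0/v_4 = S_0·∏_{j≠4}(α_4 − α_j) = 9·8 = 72 ≡ 6 (mod 11).
Step 5: correct position 4: c_4 = r_4 − e = 10 − 6 ≡ 4 (mod 11). Hence c = [8, 7, 10, 4, 2].
  Check: interpolating c through the α_i gives m(x) = 6 + 8·x (degree < 2) with m(α_i) = c_i for every i, so c is indeed a codeword.


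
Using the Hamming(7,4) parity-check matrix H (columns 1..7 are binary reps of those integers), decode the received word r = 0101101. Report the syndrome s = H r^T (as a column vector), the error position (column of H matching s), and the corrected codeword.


s = (1, 0, 0)^T, error position = 4, corrected codeword c = 0100101

Compute s = H r^T mod 2 one row at a time:
  s_1 = 1 + 1 + 0 + 1 = 3 ≡ 1 (mod 2).
  s_2 = 1 + 0 + 0 + 1 = 2 ≡ 0 (mod 2).
  s_3 = 0 + 0 + 1 + 1 = 2 ≡ 0 (mod 2).
s = (1, 0, 0)^T — this equals column 4 of H (binary 100), so error is at position 4.
Correct: flip bit 4 of r = 0101101 to get c = 0100101.


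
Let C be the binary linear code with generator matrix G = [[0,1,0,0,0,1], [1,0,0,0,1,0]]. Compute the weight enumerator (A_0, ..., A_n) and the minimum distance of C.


Weight distribution: A_0 = 1, A_2 = 2, A_4 = 1. Minimum distance d = 2.

Enumerate all 2^2 = 4 messages m ∈ F_2^2.
For each, compute codeword c = mG in F_2^6, then tally its weight.
  m = 00 → c = 000000, weight = 0.
  m = 10 → c = 010001, weight = 2.
  m = 01 → c = 100010, weight = 2.
  m = 11 → c = 110011, weight = 4.
Tally weights:
  weight 0: 1 codewords.
  weight 2: 2 codewords.
  weight 4: 1 codewords.
Minimum distance d = smallest w > 0 with A_w > 0 = 2.
Sanity: Σ A_w = 4 = 2^2 = 4 ✓.


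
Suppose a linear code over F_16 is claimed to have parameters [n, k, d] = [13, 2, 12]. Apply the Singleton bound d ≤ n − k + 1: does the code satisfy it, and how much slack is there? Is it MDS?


Singleton RHS = n − k + 1 = 12, slack = 0, bound satisfied, MDS.

Singleton bound: d ≤ n − k + 1.
Here n = 13, k = 2, so n − k + 1 = 12.
Given d = 12, check d ≤ 12: YES.
Slack = (n − k + 1) − d = 0.
The code is MDS (slack = 0).
Description: the claimed parameters are [13, 2, 12]_16; such a code would be MDS (meets Singleton bound).


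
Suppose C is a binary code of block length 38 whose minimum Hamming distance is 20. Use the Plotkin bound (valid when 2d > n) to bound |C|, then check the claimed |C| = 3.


Plotkin bound M ≤ 20; given |C| = 3 ≤ bound (satisfied).

Check applicability: 2d = 40, n = 38.
2d − n = 2 > 0, so Plotkin applies.
Compute d/(2d−n) = 20/2 ≈ 10.0000.
⌊d/(2d−n)⌋ = 10.
Plotkin bound: M ≤ 2·10 = 20.
Given |C| = 3, check: satisfied.
This |C| is below the Plotkin bound.


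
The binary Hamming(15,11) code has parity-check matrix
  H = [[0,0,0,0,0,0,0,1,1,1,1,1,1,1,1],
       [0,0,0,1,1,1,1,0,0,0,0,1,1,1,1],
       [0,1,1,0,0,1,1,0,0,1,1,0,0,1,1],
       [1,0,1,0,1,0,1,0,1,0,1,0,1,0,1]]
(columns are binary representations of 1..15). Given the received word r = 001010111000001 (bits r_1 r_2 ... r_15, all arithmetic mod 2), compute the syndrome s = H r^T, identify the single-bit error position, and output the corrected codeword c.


s = (1, 1, 1, 1)^T, error position = 15, corrected codeword c = 001010111000000

Compute s = H r^T mod 2 one row at a time:
  s_1 = 1 + 1 + 0 + 0 + 0 + 0 + 0 + 1 = 3 ≡ 1 (mod 2).
  s_2 = 0 + 1 + 0 + 1 + 0 + 0 + 0 + 1 = 3 ≡ 1 (mod 2).
  s_3 = 0 + 1 + 0 + 1 + 0 + 0 + 0 + 1 = 3 ≡ 1 (mod 2).
  s_4 = 0 + 1 + 1 + 1 + 1 + 0 + 0 + 1 = 5 ≡ 1 (mod 2).
s = (1, 1, 1, 1)^T — this equals column 15 of H (binary 1111), so error is at position 15.
Correct: flip bit 15 of r = 001010111000001 to get c = 001010111000000.


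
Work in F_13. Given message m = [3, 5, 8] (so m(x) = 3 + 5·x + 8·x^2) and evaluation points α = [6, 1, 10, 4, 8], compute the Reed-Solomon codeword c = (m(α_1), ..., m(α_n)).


c = [9, 3, 8, 8, 9]

Message polynomial: m(x) = 3 + 5·x + 8·x^2 (mod 13).
For each evaluation point α_i, compute m(α_i) mod 13:
  α_1 = 6: Horner steps 8 → 1 → 9, so m(6) = 9.
  α_2 = 1: Horner steps 8 → 0 → 3, so m(1) = 3.
  α_3 = 10: Horner steps 8 → 7 → 8, so m(10) = 8.
  α_4 = 4: Horner steps 8 → 11 → 8, so m(4) = 8.
  α_5 = 8: Horner steps 8 → 4 → 9, so m(8) = 9.
Codeword c = [9, 3, 8, 8, 9] ∈ F_13^5.


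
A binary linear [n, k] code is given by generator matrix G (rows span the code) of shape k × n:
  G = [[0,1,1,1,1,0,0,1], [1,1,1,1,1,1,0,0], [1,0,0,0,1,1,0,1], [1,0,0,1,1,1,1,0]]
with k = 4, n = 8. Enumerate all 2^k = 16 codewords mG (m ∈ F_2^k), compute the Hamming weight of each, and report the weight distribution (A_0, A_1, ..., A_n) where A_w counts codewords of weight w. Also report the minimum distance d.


Weight distribution: A_0 = 1, A_1 = 1, A_3 = 3, A_4 = 5, A_5 = 3, A_6 = 2, A_7 = 1. Minimum distance d = 1.

Enumerate all 2^4 = 16 messages m ∈ F_2^4.
For each, compute codeword c = mG in F_2^8, then tally its weight.
  m = 0000 → c = 00000000, weight = 0.
  m = 1000 → c = 01111001, weight = 5.
  m = 0100 → c = 11111100, weight = 6.
  m = 1100 → c = 10000101, weight = 3.
  m = 0010 → c = 10001101, weight = 4.
  m = 1010 → c = 11110100, weight = 5.
  m = 0110 → c = 01110001, weight = 4.
  m = 1110 → c = 00001000, weight = 1.
  m = 0001 → c = 10011110, weight = 5.
  m = 1001 → c = 11100111, weight = 6.
  m = 0101 → c = 01100010, weight = 3.
  m = 1101 → c = 00011011, weight = 4.
  m = 0011 → c = 00010011, weight = 3.
  m = 1011 → c = 01101010, weight = 4.
  m = 0111 → c = 11101111, weight = 7.
  m = 1111 → c = 10010110, weight = 4.
Tally weights:
  weight 0: 1 codewords.
  weight 1: 1 codewords.
  weight 3: 3 codewords.
  weight 4: 5 codewords.
  weight 5: 3 codewords.
  weight 6: 2 codewords.
  weight 7: 1 codewords.
Minimum distance d = smallest w > 0 with A_w > 0 = 1.
Sanity: Σ A_w = 16 = 2^4 = 16 ✓.


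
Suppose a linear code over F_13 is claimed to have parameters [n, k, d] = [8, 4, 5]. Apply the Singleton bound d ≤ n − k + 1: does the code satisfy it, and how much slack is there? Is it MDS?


Singleton RHS = n − k + 1 = 5, slack = 0, bound satisfied, MDS.

Singleton bound: d ≤ n − k + 1.
Here n = 8, k = 4, so n − k + 1 = 5.
Given d = 5, check d ≤ 5: YES.
Slack = (n − k + 1) − d = 0.
The code is MDS (slack = 0).
Description: the claimed parameters are [8, 4, 5]_13; such a code would be MDS (meets Singleton bound).


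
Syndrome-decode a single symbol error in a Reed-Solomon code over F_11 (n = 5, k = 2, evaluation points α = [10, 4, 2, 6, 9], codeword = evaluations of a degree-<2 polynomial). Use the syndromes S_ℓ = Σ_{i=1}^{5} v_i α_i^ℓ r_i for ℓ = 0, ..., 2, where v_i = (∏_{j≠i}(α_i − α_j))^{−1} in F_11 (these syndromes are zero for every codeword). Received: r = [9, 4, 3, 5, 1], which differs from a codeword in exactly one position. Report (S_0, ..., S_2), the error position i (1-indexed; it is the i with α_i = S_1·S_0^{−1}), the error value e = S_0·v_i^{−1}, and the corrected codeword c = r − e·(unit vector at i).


S = (7, 4, 7), error at position 1, error magnitude e = 2, c = [7, 4, 3, 5, 1].

Step 1: column multipliers v_i = (∏_{j≠i}(α_i − α_j))^{−1} mod 11.
  i = 1 (α = 10): (10−4)(10−2)(10−6)(10−9) = 6·8·4·1 = 192 ≡ 5, so v_1 = 5^{−1} = 9 (mod 11).
  i = 2 (α = 4): (4−10)(4−2)(4−6)(4−9) = (−6)·2·(−2)·(−5) = −120 ≡ 1, so v_2 = 1^{−1} = 1 (mod 11).
  i = 3 (α = 2): (2−10)(2−4)(2−6)(2−9) = (−8)·(−2)·(−4)·(−7) = 448 ≡ 8, so v_3 = 8^{−1} = 7 (mod 11).
  i = 4 (α = 6): (6−10)(6−4)(6−2)(6−9) = (−4)·2·4·(−3) = 96 ≡ 8, so v_4 = 8^{−1} = 7 (mod 11).
  i = 5 (α = 9): (9−10)(9−4)(9−2)(9−6) = (−1)·5·7·3 = −105 ≡ 5, so v_5 = 5^{−1} = 9 (mod 11).
  v = [9, 1, 7, 7, 9].
Step 2: syndromes of r = [9, 4, 3, 5, 1] (all sums mod 11).
  S_0 = Σ v_i r_i = 9·9 + 1·4 + 7·3 + 7·5 + 9·1 = 150 ≡ 7.
  S_1 = Σ v_i α_i r_i = 9·10·9 + 1·4·4 + 7·2·3 + 7·6·5 + 9·9·1 = 1159 ≡ 4.
  α_i^2 mod 11 = [1, 5, 4, 3, 4].
  S_2 = Σ v_i α_i^2 r_i = 9·1·9 + 1·5·4 + 7·4·3 + 7·3·5 + 9·4·1 = 326 ≡ 7.
  S = (7, 4, 7) ≠ 0, so r is not a codeword (an error is present).
Step 3: locate the error. For a single error e at position i, S_ℓ = v_i·e·α_i^ℓ, so α_err = S_1/S_0.
  S_0^{−1} = 7^{−1} = 8 (mod 11), so α_err = 4·8 = 32 ≡ 10 = α_1. Error position i = 1.
  Consistency check: S_2/S_1 = 7·3 = 21 ≡ 10 = α_err ✓ (single-error assumption holds).
Step 4: error magnitude e = S_0/v_1 = S_0·∏_{j≠1}(α_1 − α_j) = 7·5 = 35 ≡ 2 (mod 11).
Step 5: correct position 1: c_1 = r_1 − e = 9 − 2 ≡ 7 (mod 11). Hence c = [7, 4, 3, 5, 1].
  Check: interpolating c through the α_i gives m(x) = 2 + 6·x (degree < 2) with m(α_i) = c_i for every i, so c is indeed a codeword.


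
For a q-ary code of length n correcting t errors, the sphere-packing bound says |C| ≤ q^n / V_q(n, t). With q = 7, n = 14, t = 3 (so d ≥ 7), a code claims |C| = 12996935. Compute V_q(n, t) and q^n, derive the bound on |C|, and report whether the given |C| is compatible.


V_q(n, t) = 81985, q^n = 678223072849, Hamming bound = 8272526, |C| = 12996935 > bound (violated).

Step 1: Compute V_q(n, t) = Σ_{j=0}^3 C(n, j) (q−1)^j.
  j = 0: C(14,0)·(6)^0 = 1·1 = 1.
  j = 1: C(14,1)·(6)^1 = 14·6 = 84.
  j = 2: C(14,2)·(6)^2 = 91·36 = 3276.
  j = 3: C(14,3)·(6)^3 = 364·216 = 78624.
  V_q(n, t) = 1 + 84 + 3276 + 78624 = 81985.
Step 2: q^n = 7^14 = 678223072849.
Step 3: Hamming bound ⌊q^n / V_q(n,t)⌋ = ⌊678223072849/81985⌋ = 8272526.
Step 4: Compare |C| = 12996935 to 8272526: violated.
The claimed |C| lies above the Hamming bound, so no 7-ary code of length 14 with d ≥ 7 can have 12996935 codewords.


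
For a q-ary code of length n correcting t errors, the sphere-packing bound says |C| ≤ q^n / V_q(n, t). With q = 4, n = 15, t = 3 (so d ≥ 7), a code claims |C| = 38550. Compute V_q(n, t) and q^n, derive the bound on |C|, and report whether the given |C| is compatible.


V_q(n, t) = 13276, q^n = 1073741824, Hamming bound = 80878, |C| = 38550 ≤ bound (satisfied).

Step 1: Compute V_q(n, t) = Σ_{j=0}^3 C(n, j) (q−1)^j.
  j = 0: C(15,0)·(3)^0 = 1·1 = 1.
  j = 1: C(15,1)·(3)^1 = 15·3 = 45.
  j = 2: C(15,2)·(3)^2 = 105·9 = 945.
  j = 3: C(15,3)·(3)^3 = 455·27 = 12285.
  V_q(n, t) = 1 + 45 + 945 + 12285 = 13276.
Step 2: q^n = 4^15 = 1073741824.
Step 3: Hamming bound ⌊q^n / V_q(n,t)⌋ = ⌊1073741824/13276⌋ = 80878.
Step 4: Compare |C| = 38550 to 80878: satisfied.
The claimed |C| lies below the Hamming bound.


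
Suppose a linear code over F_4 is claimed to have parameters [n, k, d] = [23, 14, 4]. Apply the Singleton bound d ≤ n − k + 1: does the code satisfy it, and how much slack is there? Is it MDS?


Singleton RHS = n − k + 1 = 10, slack = 6, bound satisfied, not MDS.

Singleton bound: d ≤ n − k + 1.
Here n = 23, k = 14, so n − k + 1 = 10.
Given d = 4, check d ≤ 10: YES.
Slack = (n − k + 1) − d = 6.
The code is NOT MDS (slack = 6 > 0).
Description: the claimed parameters are [23, 14, 4]_4; such a code would be non-MDS.


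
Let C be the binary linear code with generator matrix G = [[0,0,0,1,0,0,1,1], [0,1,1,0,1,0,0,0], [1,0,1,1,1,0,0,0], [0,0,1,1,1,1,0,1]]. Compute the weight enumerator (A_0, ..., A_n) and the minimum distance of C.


Weight distribution: A_0 = 1, A_3 = 5, A_4 = 5, A_5 = 2, A_6 = 2, A_7 = 1. Minimum distance d = 3.

Enumerate all 2^4 = 16 messages m ∈ F_2^4.
For each, compute codeword c = mG in F_2^8, then tally its weight.
  m = 0000 → c = 00000000, weight = 0.
  m = 1000 → c = 00010011, weight = 3.
  m = 0100 → c = 01101000, weight = 3.
  m = 1100 → c = 01111011, weight = 6.
  m = 0010 → c = 10111000, weight = 4.
  m = 1010 → c = 10101011, weight = 5.
  m = 0110 → c = 11010000, weight = 3.
  m = 1110 → c = 11000011, weight = 4.
  m = 0001 → c = 00111101, weight = 5.
  m = 1001 → c = 00101110, weight = 4.
  m = 0101 → c = 01010101, weight = 4.
  m = 1101 → c = 01000110, weight = 3.
  m = 0011 → c = 10000101, weight = 3.
  m = 1011 → c = 10010110, weight = 4.
  m = 0111 → c = 11101101, weight = 6.
  m = 1111 → c = 11111110, weight = 7.
Tally weights:
  weight 0: 1 codewords.
  weight 3: 5 codewords.
  weight 4: 5 codewords.
  weight 5: 2 codewords.
  weight 6: 2 codewords.
  weight 7: 1 codewords.
Minimum distance d = smallest w > 0 with A_w > 0 = 3.
Sanity: Σ A_w = 16 = 2^4 = 16 ✓.


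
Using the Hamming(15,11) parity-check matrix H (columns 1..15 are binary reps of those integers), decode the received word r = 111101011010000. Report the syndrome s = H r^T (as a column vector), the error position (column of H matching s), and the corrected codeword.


s = (1, 0, 0, 0)^T, error position = 8, corrected codeword c = 111101001010000

Compute s = H r^T mod 2 one row at a time:
  s_1 = 1 + 1 + 0 + 1 + 0 + 0 + 0 + 0 = 3 ≡ 1 (mod 2).
  s_2 = 1 + 0 + 1 + 0 + 0 + 0 + 0 + 0 = 2 ≡ 0 (mod 2).
  s_3 = 1 + 1 + 1 + 0 + 0 + 1 + 0 + 0 = 4 ≡ 0 (mod 2).
  s_4 = 1 + 1 + 0 + 0 + 1 + 1 + 0 + 0 = 4 ≡ 0 (mod 2).
s = (1, 0, 0, 0)^T — this equals column 8 of H (binary 1000), so error is at position 8.
Correct: flip bit 8 of r = 111101011010000 to get c = 111101001010000.


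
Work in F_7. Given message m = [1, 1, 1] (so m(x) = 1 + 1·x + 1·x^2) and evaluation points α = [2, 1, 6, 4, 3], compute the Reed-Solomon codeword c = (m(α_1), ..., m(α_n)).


c = [0, 3, 1, 0, 6]

Message polynomial: m(x) = 1 + 1·x + 1·x^2 (mod 7).
For each evaluation point α_i, compute m(α_i) mod 7:
  α_1 = 2: Horner steps 1 → 3 → 0, so m(2) = 0.
  α_2 = 1: Horner steps 1 → 2 → 3, so m(1) = 3.
  α_3 = 6: Horner steps 1 → 0 → 1, so m(6) = 1.
  α_4 = 4: Horner steps 1 → 5 → 0, so m(4) = 0.
  α_5 = 3: Horner steps 1 → 4 → 6, so m(3) = 6.
Codeword c = [0, 3, 1, 0, 6] ∈ F_7^5.


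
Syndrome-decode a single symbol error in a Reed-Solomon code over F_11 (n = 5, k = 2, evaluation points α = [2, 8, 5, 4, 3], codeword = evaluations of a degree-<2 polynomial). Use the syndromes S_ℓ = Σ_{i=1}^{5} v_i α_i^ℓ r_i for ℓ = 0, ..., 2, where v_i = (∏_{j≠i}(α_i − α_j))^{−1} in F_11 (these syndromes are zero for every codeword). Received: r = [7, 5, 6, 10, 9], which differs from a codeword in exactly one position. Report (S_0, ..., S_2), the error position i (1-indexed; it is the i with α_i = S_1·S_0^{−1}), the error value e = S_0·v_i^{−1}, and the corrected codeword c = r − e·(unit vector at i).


S = (6, 7, 10), error at position 5, error magnitude e = 6, c = [7, 5, 6, 10, 3].

Step 1: column multipliers v_i = (∏_{j≠i}(α_i − α_j))^{−1} mod 11.
  i = 1 (α = 2): (2−8)(2−5)(2−4)(2−3) = (−6)·(−3)·(−2)·(−1) = 36 ≡ 3, so v_1 = 3^{−1} = 4 (mod 11).
  i = 2 (α = 8): (8−2)(8−5)(8−4)(8−3) = 6·3·4·5 = 360 ≡ 8, so v_2 = 8^{−1} = 7 (mod 11).
  i = 3 (α = 5): (5−2)(5−8)(5−4)(5−3) = 3·(−3)·1·2 = −18 ≡ 4, so v_3 = 4^{−1} = 3 (mod 11).
  i = 4 (α = 4): (4−2)(4−8)(4−5)(4−3) = 2·(−4)·(−1)·1 = 8 ≡ 8, so v_4 = 8^{−1} = 7 (mod 11).
  i = 5 (α = 3): (3−2)(3−8)(3−5)(3−4) = 1·(−5)·(−2)·(−1) = −10 ≡ 1, so v_5 = 1^{−1} = 1 (mod 11).
  v = [4, 7, 3, 7, 1].
Step 2: syndromes of r = [7, 5, 6, 10, 9] (all sums mod 11).
  S_0 = Σ v_i r_i = 4·7 + 7·5 + 3·6 + 7·10 + 1·9 = 160 ≡ 6.
  S_1 = Σ v_i α_i r_i = 4·2·7 + 7·8·5 + 3·5·6 + 7·4·10 + 1·3·9 = 733 ≡ 7.
  α_i^2 mod 11 = [4, 9, 3, 5, 9].
  S_2 = Σ v_i α_i^2 r_i = 4·4·7 + 7·9·5 + 3·3·6 + 7·5·10 + 1·9·9 = 912 ≡ 10.
  S = (6, 7, 10) ≠ 0, so r is not a codeword (an error is present).
Step 3: locate the error. For a single error e at position i, S_ℓ = v_i·e·α_i^ℓ, so α_err = S_1/S_0.
  S_0^{−1} = 6^{−1} = 2 (mod 11), so α_err = 7·2 = 14 ≡ 3 = α_5. Error position i = 5.
  Consistency check: S_2/S_1 = 10·8 = 80 ≡ 3 = α_err ✓ (single-error assumption holds).
Step 4: error magnitude e = S_0/v_5 = S_0·∏_{j≠5}(α_5 − α_j) = 6·1 = 6 ≡ 6 (mod 11).
Step 5: correct position 5: c_5 = r_5 − e = 9 − 6 ≡ 3 (mod 11). Hence c = [7, 5, 6, 10, 3].
  Check: interpolating c through the α_i gives m(x) = 4 + 7·x (degree < 2) with m(α_i) = c_i for every i, so c is indeed a codeword.


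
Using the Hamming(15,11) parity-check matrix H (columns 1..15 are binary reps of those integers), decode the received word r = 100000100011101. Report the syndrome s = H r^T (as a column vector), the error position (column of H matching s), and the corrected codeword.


s = (0, 0, 1, 1)^T, error position = 3, corrected codeword c = 101000100011101

Compute s = H r^T mod 2 one row at a time:
  s_1 = 0 + 0 + 0 + 1 + 1 + 1 + 0 + 1 = 4 ≡ 0 (mod 2).
  s_2 = 0 + 0 + 0 + 1 + 1 + 1 + 0 + 1 = 4 ≡ 0 (mod 2).
  s_3 = 0 + 0 + 0 + 1 + 0 + 1 + 0 + 1 = 3 ≡ 1 (mod 2).
  s_4 = 1 + 0 + 0 + 1 + 0 + 1 + 1 + 1 = 5 ≡ 1 (mod 2).
s = (0, 0, 1, 1)^T — this equals column 3 of H (binary 0011), so error is at position 3.
Correct: flip bit 3 of r = 100000100011101 to get c = 101000100011101.


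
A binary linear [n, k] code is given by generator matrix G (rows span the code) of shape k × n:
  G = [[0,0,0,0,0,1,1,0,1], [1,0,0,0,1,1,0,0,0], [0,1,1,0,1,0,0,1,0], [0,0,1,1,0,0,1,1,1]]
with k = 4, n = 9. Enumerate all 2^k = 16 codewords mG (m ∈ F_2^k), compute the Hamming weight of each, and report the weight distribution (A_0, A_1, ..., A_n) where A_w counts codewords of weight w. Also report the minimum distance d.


Weight distribution: A_0 = 1, A_3 = 3, A_4 = 4, A_5 = 4, A_6 = 2, A_7 = 1, A_8 = 1. Minimum distance d = 3.

Enumerate all 2^4 = 16 messages m ∈ F_2^4.
For each, compute codeword c = mG in F_2^9, then tally its weight.
  m = 0000 → c = 000000000, weight = 0.
  m = 1000 → c = 000001101, weight = 3.
  m = 0100 → c = 100011000, weight = 3.
  m = 1100 → c = 100010101, weight = 4.
  m = 0010 → c = 011010010, weight = 4.
  m = 1010 → c = 011011111, weight = 7.
  m = 0110 → c = 111001010, weight = 5.
  m = 1110 → c = 111000111, weight = 6.
  m = 0001 → c = 001100111, weight = 5.
  m = 1001 → c = 001101010, weight = 4.
  m = 0101 → c = 101111111, weight = 8.
  m = 1101 → c = 101110010, weight = 5.
  m = 0011 → c = 010110101, weight = 5.
  m = 1011 → c = 010111000, weight = 4.
  m = 0111 → c = 110101101, weight = 6.
  m = 1111 → c = 110100000, weight = 3.
Tally weights:
  weight 0: 1 codewords.
  weight 3: 3 codewords.
  weight 4: 4 codewords.
  weight 5: 4 codewords.
  weight 6: 2 codewords.
  weight 7: 1 codewords.
  weight 8: 1 codewords.
Minimum distance d = smallest w > 0 with A_w > 0 = 3.
Sanity: Σ A_w = 16 = 2^4 = 16 ✓.


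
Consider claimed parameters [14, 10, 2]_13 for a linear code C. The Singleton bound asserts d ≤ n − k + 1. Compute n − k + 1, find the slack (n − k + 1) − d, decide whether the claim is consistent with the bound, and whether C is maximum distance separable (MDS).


Singleton RHS = n − k + 1 = 5, slack = 3, bound satisfied, not MDS.

Singleton bound: d ≤ n − k + 1.
Here n = 14, k = 10, so n − k + 1 = 5.
Given d = 2, check d ≤ 5: YES.
Slack = (n − k + 1) − d = 3.
The code is NOT MDS (slack = 3 > 0).
Description: the claimed parameters are [14, 10, 2]_13; such a code would be non-MDS.


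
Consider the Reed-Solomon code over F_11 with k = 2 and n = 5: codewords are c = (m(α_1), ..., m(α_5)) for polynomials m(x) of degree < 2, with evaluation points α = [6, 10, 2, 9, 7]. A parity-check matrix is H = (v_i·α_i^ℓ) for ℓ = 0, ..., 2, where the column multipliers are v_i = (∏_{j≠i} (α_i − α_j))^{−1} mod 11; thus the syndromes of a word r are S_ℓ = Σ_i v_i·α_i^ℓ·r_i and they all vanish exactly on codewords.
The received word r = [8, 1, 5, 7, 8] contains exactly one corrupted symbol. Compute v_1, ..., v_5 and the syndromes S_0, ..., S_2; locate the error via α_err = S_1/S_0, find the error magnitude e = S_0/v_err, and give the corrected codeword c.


S = (7, 9, 10), error at position 1, error magnitude e = 5, c = [3, 1, 5, 7, 8].

Step 1: column multipliers v_i = (∏_{j≠i}(α_i − α_j))^{−1} mod 11.
  i = 1 (α = 6): (6−10)(6−2)(6−9)(6−7) = (−4)·4·(−3)·(−1) = −48 ≡ 7, so v_1 = 7^{−1} = 8 (mod 11).
  i = 2 (α = 10): (10−6)(10−2)(10−9)(10−7) = 4·8·1·3 = 96 ≡ 8, so v_2 = 8^{−1} = 7 (mod 11).
  i = 3 (α = 2): (2−6)(2−10)(2−9)(2−7) = (−4)·(−8)·(−7)·(−5) = 1120 ≡ 9, so v_3 = 9^{−1} = 5 (mod 11).
  i = 4 (α = 9): (9−6)(9−10)(9−2)(9−7) = 3·(−1)·7·2 = −42 ≡ 2, so v_4 = 2^{−1} = 6 (mod 11).
  i = 5 (α = 7): (7−6)(7−10)(7−2)(7−9) = 1·(−3)·5·(−2) = 30 ≡ 8, so v_5 = 8^{−1} = 7 (mod 11).
  v = [8, 7, 5, 6, 7].
Step 2: syndromes of r = [8, 1, 5, 7, 8] (all sums mod 11).
  S_0 = Σ v_i r_i = 8·8 + 7·1 + 5·5 + 6·7 + 7·8 = 194 ≡ 7.
  S_1 = Σ v_i α_i r_i = 8·6·8 + 7·10·1 + 5·2·5 + 6·9·7 + 7·7·8 = 1274 ≡ 9.
  α_i^2 mod 11 = [3, 1, 4, 4, 5].
  S_2 = Σ v_i α_i^2 r_i = 8·3·8 + 7·1·1 + 5·4·5 + 6·4·7 + 7·5·8 = 747 ≡ 10.
  S = (7, 9, 10) ≠ 0, so r is not a codeword (an error is present).
Step 3: locate the error. For a single error e at position i, S_ℓ = v_i·e·α_i^ℓ, so α_err = S_1/S_0.
  S_0^{−1} = 7^{−1} = 8 (mod 11), so α_err = 9·8 = 72 ≡ 6 = α_1. Error position i = 1.
  Consistency check: S_2/S_1 = 10·5 = 50 ≡ 6 = α_err ✓ (single-error assumption holds).
Step 4: error magnitude e = S_0/v_1 = S_0·∏_{j≠1}(α_1 − α_j) = 7·7 = 49 ≡ 5 (mod 11).
Step 5: correct position 1: c_1 = r_1 − e = 8 − 5 ≡ 3 (mod 11). Hence c = [3, 1, 5, 7, 8].
  Check: interpolating c through the α_i gives m(x) = 6 + 5·x (degree < 2) with m(α_i) = c_i for every i, so c is indeed a codeword.
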